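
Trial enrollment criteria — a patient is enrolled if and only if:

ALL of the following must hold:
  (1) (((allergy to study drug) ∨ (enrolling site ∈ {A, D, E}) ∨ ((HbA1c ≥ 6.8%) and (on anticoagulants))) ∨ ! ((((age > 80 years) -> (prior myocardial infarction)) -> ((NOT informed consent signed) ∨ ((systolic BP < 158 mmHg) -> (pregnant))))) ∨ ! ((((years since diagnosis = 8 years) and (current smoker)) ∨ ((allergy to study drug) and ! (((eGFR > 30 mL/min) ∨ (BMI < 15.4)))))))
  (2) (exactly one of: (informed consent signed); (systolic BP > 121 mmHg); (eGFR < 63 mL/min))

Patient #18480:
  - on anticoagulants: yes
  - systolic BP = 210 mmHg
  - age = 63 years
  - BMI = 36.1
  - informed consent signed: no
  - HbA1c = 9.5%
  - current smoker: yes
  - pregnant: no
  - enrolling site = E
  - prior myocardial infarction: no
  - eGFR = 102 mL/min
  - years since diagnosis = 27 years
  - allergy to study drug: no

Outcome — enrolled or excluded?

Atomic conditions:
  allergy to study drug: no → false
  enrolling site ∈ {A, D, E}: E is in the set → true
  HbA1c ≥ 6.8%: 9.5 ≥ 6.8 is true
  on anticoagulants: yes → true
  age > 80 years: 63 > 80 is false
  prior myocardial infarction: no → false
  NOT informed consent signed: no → true
  systolic BP < 158 mmHg: 210 < 158 is false
  pregnant: no → false
  years since diagnosis = 8 years: 27 == 8 is false
  current smoker: yes → true
  eGFR > 30 mL/min: 102 > 30 is true
  BMI < 15.4: 36.1 < 15.4 is false
  informed consent signed: no → false
  systolic BP > 121 mmHg: 210 > 121 is true
  eGFR < 63 mL/min: 102 < 63 is false
Combine:
[1.1.3] true AND true = true
[1.1] false OR true OR true = true
[1.2.1.1] false → false (antecedent false ⇒ implication holds) = true
[1.2.1.2.2] false → false (antecedent false ⇒ implication holds) = true
[1.2.1.2] true OR true = true
[1.2.1] true → true = true
[1.2] NOT true = false
[1.3.1.1] false AND true = false
[1.3.1.2.2.1] true OR false = true
[1.3.1.2.2] NOT true = false
[1.3.1.2] false AND false = false
[1.3.1] false OR false = false
[1.3] NOT false = true
[1] true OR false OR true = true
[2] exactly-one(false, true, false) = true
[root] true AND true = true
Overall: true → enrolled

Enrolled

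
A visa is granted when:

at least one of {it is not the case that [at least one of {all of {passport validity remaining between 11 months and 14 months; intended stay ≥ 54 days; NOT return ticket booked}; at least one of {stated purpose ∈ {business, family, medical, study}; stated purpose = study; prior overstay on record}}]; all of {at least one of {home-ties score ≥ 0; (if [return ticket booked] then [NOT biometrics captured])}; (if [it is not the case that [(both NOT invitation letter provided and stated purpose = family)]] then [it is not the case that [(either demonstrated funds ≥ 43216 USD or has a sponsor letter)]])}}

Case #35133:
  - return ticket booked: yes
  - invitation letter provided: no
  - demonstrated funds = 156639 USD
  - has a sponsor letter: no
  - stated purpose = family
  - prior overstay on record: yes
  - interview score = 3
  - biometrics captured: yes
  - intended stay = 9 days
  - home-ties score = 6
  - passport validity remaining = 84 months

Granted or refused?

Atomic conditions:
  passport validity remaining between 11 months and 14 months: 84 in [11, 14] is false
  intended stay ≥ 54 days: 9 ≥ 54 is false
  NOT return ticket booked: yes → false
  stated purpose ∈ {business, family, medical, study}: family is in the set → true
  stated purpose = study: family == study is false
  prior overstay on record: yes → true
  home-ties score ≥ 0: 6 ≥ 0 is true
  return ticket booked: yes → true
  NOT biometrics captured: yes → false
  NOT invitation letter provided: no → true
  stated purpose = family: family == family is true
  demonstrated funds ≥ 43216 USD: 156639 ≥ 43216 is true
  has a sponsor letter: no → false
Combine:
[1.1.1] false AND false AND false = false
[1.1.2] true OR false OR true = true
[1.1] false OR true = true
[1] NOT true = false
[2.1.2] true → false = false
[2.1] true OR false = true
[2.2.1.1] true AND true = true
[2.2.1] NOT true = false
[2.2.2.1] true OR false = true
[2.2.2] NOT true = false
[2.2] false → false (antecedent false ⇒ implication holds) = true
[2] true AND true = true
[root] false OR true = true
Overall: true → granted

Granted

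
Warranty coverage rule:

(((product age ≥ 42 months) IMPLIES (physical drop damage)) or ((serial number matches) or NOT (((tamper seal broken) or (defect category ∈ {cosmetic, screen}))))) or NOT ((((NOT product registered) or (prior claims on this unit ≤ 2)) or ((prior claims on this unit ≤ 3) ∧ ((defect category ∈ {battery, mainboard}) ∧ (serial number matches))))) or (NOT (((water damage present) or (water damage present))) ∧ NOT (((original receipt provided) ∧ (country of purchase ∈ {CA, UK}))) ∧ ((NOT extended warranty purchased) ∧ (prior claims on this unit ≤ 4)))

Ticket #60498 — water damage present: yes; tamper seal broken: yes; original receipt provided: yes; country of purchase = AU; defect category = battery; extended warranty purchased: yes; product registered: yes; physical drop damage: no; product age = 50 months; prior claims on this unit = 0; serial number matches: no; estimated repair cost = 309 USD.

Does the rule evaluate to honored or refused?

Atomic conditions:
  product age ≥ 42 months: 50 ≥ 42 is true
  physical drop damage: no → false
  serial number matches: no → false
  tamper seal broken: yes → true
  defect category ∈ {cosmetic, screen}: battery is not in the set → false
  NOT product registered: yes → false
  prior claims on this unit ≤ 2: 0 ≤ 2 is true
  prior claims on this unit ≤ 3: 0 ≤ 3 is true
  defect category ∈ {battery, mainboard}: battery is in the set → true
  water damage present: yes → true
  original receipt provided: yes → true
  country of purchase ∈ {CA, UK}: AU is not in the set → false
  NOT extended warranty purchased: yes → false
  prior claims on this unit ≤ 4: 0 ≤ 4 is true
Combine:
[1.1] true → false = false
[1.2.2.1] true OR false = true
[1.2.2] NOT true = false
[1.2] false OR false = false
[1] false OR false = false
[2.1.1] false OR true = true
[2.1.2.2] true AND false = false
[2.1.2] true AND false = false
[2.1] true OR false = true
[2] NOT true = false
[3.1.1] true OR true = true
[3.1] NOT true = false
[3.2.1] true AND false = false
[3.2] NOT false = true
[3.3] false AND true = false
[3] false AND true AND false = false
[root] false OR false OR false = false
Overall: false → refused

Refused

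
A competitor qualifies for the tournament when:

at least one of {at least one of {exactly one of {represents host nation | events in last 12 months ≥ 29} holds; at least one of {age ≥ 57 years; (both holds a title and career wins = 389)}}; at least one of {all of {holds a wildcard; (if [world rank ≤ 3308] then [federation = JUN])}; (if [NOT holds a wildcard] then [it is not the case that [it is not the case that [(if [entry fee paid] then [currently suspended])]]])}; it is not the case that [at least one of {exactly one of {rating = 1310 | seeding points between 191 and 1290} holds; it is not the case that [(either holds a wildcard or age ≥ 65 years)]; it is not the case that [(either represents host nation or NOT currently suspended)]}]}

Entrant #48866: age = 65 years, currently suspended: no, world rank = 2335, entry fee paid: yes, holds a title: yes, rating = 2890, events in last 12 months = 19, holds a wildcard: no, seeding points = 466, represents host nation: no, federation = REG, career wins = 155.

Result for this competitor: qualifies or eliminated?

Atomic conditions:
  represents host nation: no → false
  events in last 12 months ≥ 29: 19 ≥ 29 is false
  age ≥ 57 years: 65 ≥ 57 is true
  holds a title: yes → true
  career wins = 389: 155 == 389 is false
  holds a wildcard: no → false
  world rank ≤ 3308: 2335 ≤ 3308 is true
  federation = JUN: REG == JUN is false
  NOT holds a wildcard: no → true
  entry fee paid: yes → true
  currently suspended: no → false
  rating = 1310: 2890 == 1310 is false
  seeding points between 191 and 1290: 466 in [191, 1290] is true
  age ≥ 65 years: 65 ≥ 65 is true
  NOT currently suspended: no → true
Combine:
[1.1] exactly-one(false, false) = false
[1.2.2] true AND false = false
[1.2] true OR false = true
[1] false OR true = true
[2.1.2] true → false = false
[2.1] false AND false = false
[2.2.2.1.1] true → false = false
[2.2.2.1] NOT false = true
[2.2.2] NOT true = false
[2.2] true → false = false
[2] false OR false = false
[3.1.1] exactly-one(false, true) = true
[3.1.2.1] false OR true = true
[3.1.2] NOT true = false
[3.1.3.1] false OR true = true
[3.1.3] NOT true = false
[3.1] true OR false OR false = true
[3] NOT true = false
[root] true OR false OR false = true
Overall: true → qualifies

Qualifies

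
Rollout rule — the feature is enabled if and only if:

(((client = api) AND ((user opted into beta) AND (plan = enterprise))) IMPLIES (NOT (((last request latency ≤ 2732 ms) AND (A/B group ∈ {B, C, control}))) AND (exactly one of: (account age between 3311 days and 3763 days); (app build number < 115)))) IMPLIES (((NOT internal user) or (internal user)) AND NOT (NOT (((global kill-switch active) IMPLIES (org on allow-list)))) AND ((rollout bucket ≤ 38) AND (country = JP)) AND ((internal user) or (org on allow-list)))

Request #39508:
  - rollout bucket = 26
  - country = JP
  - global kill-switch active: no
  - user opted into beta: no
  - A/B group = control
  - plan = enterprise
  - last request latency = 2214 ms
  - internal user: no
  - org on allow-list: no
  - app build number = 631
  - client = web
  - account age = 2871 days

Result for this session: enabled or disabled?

Atomic conditions:
  client = api: web == api is false
  user opted into beta: no → false
  plan = enterprise: enterprise == enterprise is true
  last request latency ≤ 2732 ms: 2214 ≤ 2732 is true
  A/B group ∈ {B, C, control}: control is in the set → true
  account age between 3311 days and 3763 days: 2871 in [3311, 3763] is false
  app build number < 115: 631 < 115 is false
  NOT internal user: no → true
  internal user: no → false
  global kill-switch active: no → false
  org on allow-list: no → false
  rollout bucket ≤ 38: 26 ≤ 38 is true
  country = JP: JP == JP is true
Combine:
[1.1.2] false AND true = false
[1.1] false AND false = false
[1.2.1.1] true AND true = true
[1.2.1] NOT true = false
[1.2.2] exactly-one(false, false) = false
[1.2] false AND false = false
[1] false → false (antecedent false ⇒ implication holds) = true
[2.1] true OR false = true
[2.2.1.1] false → false (antecedent false ⇒ implication holds) = true
[2.2.1] NOT true = false
[2.2] NOT false = true
[2.3] true AND true = true
[2.4] false OR false = false
[2] true AND true AND true AND false = false
[root] true → false = false
Overall: false → disabled

Disabled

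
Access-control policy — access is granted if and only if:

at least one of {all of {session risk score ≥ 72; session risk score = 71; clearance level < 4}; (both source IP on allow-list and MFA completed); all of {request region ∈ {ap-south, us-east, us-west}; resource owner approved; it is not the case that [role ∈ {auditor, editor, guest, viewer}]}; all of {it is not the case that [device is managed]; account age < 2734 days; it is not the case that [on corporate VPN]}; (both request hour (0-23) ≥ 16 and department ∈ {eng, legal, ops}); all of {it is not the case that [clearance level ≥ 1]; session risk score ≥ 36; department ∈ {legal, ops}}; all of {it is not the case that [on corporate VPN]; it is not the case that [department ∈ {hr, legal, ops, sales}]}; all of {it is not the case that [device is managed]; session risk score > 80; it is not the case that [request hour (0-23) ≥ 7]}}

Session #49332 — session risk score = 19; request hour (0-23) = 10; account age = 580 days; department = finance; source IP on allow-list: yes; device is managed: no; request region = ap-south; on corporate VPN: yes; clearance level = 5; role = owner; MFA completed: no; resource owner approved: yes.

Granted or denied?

Atomic conditions:
  session risk score ≥ 72: 19 ≥ 72 is false
  session risk score = 71: 19 == 71 is false
  clearance level < 4: 5 < 4 is false
  source IP on allow-list: yes → true
  MFA completed: no → false
  request region ∈ {ap-south, us-east, us-west}: ap-south is in the set → true
  resource owner approved: yes → true
  role ∈ {auditor, editor, guest, viewer}: owner is not in the set → false
  device is managed: no → false
  account age < 2734 days: 580 < 2734 is true
  on corporate VPN: yes → true
  request hour (0-23) ≥ 16: 10 ≥ 16 is false
  department ∈ {eng, legal, ops}: finance is not in the set → false
  clearance level ≥ 1: 5 ≥ 1 is true
  session risk score ≥ 36: 19 ≥ 36 is false
  department ∈ {legal, ops}: finance is not in the set → false
  department ∈ {hr, legal, ops, sales}: finance is not in the set → false
  session risk score > 80: 19 > 80 is false
  request hour (0-23) ≥ 7: 10 ≥ 7 is true
Combine:
[1] false AND false AND false = false
[2] true AND false = false
[3.3] NOT false = true
[3] true AND true AND true = true
[4.1] NOT false = true
[4.3] NOT true = false
[4] true AND true AND false = false
[5] false AND false = false
[6.1] NOT true = false
[6] false AND false AND false = false
[7.1] NOT true = false
[7.2] NOT false = true
[7] false AND true = false
[8.1] NOT false = true
[8.3] NOT true = false
[8] true AND false AND false = false
[root] false OR false OR true OR false OR false OR false OR false OR false = true
Overall: true → granted

Granted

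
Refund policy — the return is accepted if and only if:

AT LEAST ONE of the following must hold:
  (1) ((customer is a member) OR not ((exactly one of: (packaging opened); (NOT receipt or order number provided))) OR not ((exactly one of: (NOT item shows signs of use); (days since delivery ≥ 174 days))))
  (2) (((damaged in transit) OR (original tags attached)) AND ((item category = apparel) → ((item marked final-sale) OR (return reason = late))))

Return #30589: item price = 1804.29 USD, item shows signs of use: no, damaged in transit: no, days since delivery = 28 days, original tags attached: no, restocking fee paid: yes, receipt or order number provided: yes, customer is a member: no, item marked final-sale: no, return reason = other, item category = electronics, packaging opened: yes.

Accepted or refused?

Refused

Atomic conditions:
  customer is a member: no → false
  packaging opened: yes → true
  NOT receipt or order number provided: yes → false
  NOT item shows signs of use: no → true
  days since delivery ≥ 174 days: 28 ≥ 174 is false
  damaged in transit: no → false
  original tags attached: no → false
  item category = apparel: electronics == apparel is false
  item marked final-sale: no → false
  return reason = late: other == late is false
Combine:
[1.2.1] exactly-one(true, false) = true
[1.2] NOT true = false
[1.3.1] exactly-one(true, false) = true
[1.3] NOT true = false
[1] false OR false OR false = false
[2.1] false OR false = false
[2.2.2] false OR false = false
[2.2] false → false (antecedent false ⇒ implication holds) = true
[2] false AND true = false
[root] false OR false = false
Overall: false → refused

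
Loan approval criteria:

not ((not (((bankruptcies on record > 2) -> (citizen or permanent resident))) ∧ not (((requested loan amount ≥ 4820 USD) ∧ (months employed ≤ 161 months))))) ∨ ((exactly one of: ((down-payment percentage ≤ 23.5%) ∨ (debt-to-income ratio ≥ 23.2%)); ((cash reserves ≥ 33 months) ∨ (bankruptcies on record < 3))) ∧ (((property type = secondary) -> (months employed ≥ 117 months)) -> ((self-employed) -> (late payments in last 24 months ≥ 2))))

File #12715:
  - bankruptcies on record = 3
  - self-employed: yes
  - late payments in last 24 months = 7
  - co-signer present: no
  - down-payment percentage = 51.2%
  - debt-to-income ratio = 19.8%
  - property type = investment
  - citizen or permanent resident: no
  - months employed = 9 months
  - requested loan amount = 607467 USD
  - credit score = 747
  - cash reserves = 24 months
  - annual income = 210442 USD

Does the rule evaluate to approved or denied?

Approved

Atomic conditions:
  bankruptcies on record > 2: 3 > 2 is true
  citizen or permanent resident: no → false
  requested loan amount ≥ 4820 USD: 607467 ≥ 4820 is true
  months employed ≤ 161 months: 9 ≤ 161 is true
  down-payment percentage ≤ 23.5%: 51.2 ≤ 23.5 is false
  debt-to-income ratio ≥ 23.2%: 19.8 ≥ 23.2 is false
  cash reserves ≥ 33 months: 24 ≥ 33 is false
  bankruptcies on record < 3: 3 < 3 is false
  property type = secondary: investment == secondary is false
  months employed ≥ 117 months: 9 ≥ 117 is false
  self-employed: yes → true
  late payments in last 24 months ≥ 2: 7 ≥ 2 is true
Combine:
[1.1.1.1] true → false = false
[1.1.1] NOT false = true
[1.1.2.1] true AND true = true
[1.1.2] NOT true = false
[1.1] true AND false = false
[1] NOT false = true
[2.1.1] false OR false = false
[2.1.2] false OR false = false
[2.1] exactly-one(false, false) = false
[2.2.1] false → false (antecedent false ⇒ implication holds) = true
[2.2.2] true → true = true
[2.2] true → true = true
[2] false AND true = false
[root] true OR false = true
Overall: true → approved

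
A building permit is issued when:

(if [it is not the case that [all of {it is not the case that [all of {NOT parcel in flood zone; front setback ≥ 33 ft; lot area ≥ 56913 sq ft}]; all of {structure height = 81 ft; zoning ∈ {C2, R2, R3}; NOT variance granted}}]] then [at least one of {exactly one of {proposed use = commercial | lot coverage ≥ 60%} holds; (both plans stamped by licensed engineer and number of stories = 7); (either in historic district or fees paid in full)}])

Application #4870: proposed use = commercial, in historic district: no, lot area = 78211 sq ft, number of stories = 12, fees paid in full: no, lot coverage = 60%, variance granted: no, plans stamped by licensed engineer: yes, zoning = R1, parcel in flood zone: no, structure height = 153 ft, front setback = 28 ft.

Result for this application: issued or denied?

Denied

Atomic conditions:
  NOT parcel in flood zone: no → true
  front setback ≥ 33 ft: 28 ≥ 33 is false
  lot area ≥ 56913 sq ft: 78211 ≥ 56913 is true
  structure height = 81 ft: 153 == 81 is false
  zoning ∈ {C2, R2, R3}: R1 is not in the set → false
  NOT variance granted: no → true
  proposed use = commercial: commercial == commercial is true
  lot coverage ≥ 60%: 60 ≥ 60 is true
  plans stamped by licensed engineer: yes → true
  number of stories = 7: 12 == 7 is false
  in historic district: no → false
  fees paid in full: no → false
Combine:
[1.1.1.1] true AND false AND true = false
[1.1.1] NOT false = true
[1.1.2] false AND false AND true = false
[1.1] true AND false = false
[1] NOT false = true
[2.1] exactly-one(true, true) = false
[2.2] true AND false = false
[2.3] false OR false = false
[2] false OR false OR false = false
[root] true → false = false
Overall: false → denied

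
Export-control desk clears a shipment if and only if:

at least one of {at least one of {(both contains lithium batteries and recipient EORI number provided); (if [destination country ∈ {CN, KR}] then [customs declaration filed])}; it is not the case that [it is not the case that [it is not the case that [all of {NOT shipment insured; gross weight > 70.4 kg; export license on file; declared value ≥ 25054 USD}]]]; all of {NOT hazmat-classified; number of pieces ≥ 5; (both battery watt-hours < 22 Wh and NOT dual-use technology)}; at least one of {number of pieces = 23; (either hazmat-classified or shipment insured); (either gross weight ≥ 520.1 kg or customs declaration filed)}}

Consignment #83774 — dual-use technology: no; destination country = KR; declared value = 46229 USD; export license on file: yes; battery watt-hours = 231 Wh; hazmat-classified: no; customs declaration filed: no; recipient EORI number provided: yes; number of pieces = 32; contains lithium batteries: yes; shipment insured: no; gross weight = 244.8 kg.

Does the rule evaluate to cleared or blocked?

Atomic conditions:
  contains lithium batteries: yes → true
  recipient EORI number provided: yes → true
  destination country ∈ {CN, KR}: KR is in the set → true
  customs declaration filed: no → false
  NOT shipment insured: no → true
  gross weight > 70.4 kg: 244.8 > 70.4 is true
  export license on file: yes → true
  declared value ≥ 25054 USD: 46229 ≥ 25054 is true
  NOT hazmat-classified: no → true
  number of pieces ≥ 5: 32 ≥ 5 is true
  battery watt-hours < 22 Wh: 231 < 22 is false
  NOT dual-use technology: no → true
  number of pieces = 23: 32 == 23 is false
  hazmat-classified: no → false
  shipment insured: no → false
  gross weight ≥ 520.1 kg: 244.8 ≥ 520.1 is false
Combine:
[1.1] true AND true = true
[1.2] true → false = false
[1] true OR false = true
[2.1.1.1] true AND true AND true AND true = true
[2.1.1] NOT true = false
[2.1] NOT false = true
[2] NOT true = false
[3.3] false AND true = false
[3] true AND true AND false = false
[4.2] false OR false = false
[4.3] false OR false = false
[4] false OR false OR false = false
[root] true OR false OR false OR false = true
Overall: true → cleared

Cleared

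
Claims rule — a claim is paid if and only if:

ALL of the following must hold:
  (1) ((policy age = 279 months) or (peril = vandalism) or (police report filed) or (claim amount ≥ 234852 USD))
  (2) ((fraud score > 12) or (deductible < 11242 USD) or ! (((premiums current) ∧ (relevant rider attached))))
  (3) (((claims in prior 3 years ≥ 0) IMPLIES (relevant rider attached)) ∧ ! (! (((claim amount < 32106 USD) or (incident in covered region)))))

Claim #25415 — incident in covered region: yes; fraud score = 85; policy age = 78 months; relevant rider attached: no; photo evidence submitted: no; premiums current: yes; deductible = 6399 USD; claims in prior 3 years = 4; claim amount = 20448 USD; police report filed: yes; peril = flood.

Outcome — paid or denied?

Denied

Atomic conditions:
  policy age = 279 months: 78 == 279 is false
  peril = vandalism: flood == vandalism is false
  police report filed: yes → true
  claim amount ≥ 234852 USD: 20448 ≥ 234852 is false
  fraud score > 12: 85 > 12 is true
  deductible < 11242 USD: 6399 < 11242 is true
  premiums current: yes → true
  relevant rider attached: no → false
  claims in prior 3 years ≥ 0: 4 ≥ 0 is true
  claim amount < 32106 USD: 20448 < 32106 is true
  incident in covered region: yes → true
Combine:
[1] false OR false OR true OR false = true
[2.3.1] true AND false = false
[2.3] NOT false = true
[2] true OR true OR true = true
[3.1] true → false = false
[3.2.1.1] true OR true = true
[3.2.1] NOT true = false
[3.2] NOT false = true
[3] false AND true = false
[root] true AND true AND false = false
Overall: false → denied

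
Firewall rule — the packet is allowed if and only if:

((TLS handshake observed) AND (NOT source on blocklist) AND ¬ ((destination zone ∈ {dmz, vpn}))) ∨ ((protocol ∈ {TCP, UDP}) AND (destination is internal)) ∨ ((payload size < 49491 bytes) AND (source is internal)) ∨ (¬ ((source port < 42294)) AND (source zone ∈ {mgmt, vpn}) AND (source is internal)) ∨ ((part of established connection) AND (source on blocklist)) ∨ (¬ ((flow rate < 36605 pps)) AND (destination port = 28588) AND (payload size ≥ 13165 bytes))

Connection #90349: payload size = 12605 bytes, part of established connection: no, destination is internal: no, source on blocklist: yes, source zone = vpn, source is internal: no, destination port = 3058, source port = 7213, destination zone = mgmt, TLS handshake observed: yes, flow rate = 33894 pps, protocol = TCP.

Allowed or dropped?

Atomic conditions:
  TLS handshake observed: yes → true
  NOT source on blocklist: yes → false
  destination zone ∈ {dmz, vpn}: mgmt is not in the set → false
  protocol ∈ {TCP, UDP}: TCP is in the set → true
  destination is internal: no → false
  payload size < 49491 bytes: 12605 < 49491 is true
  source is internal: no → false
  source port < 42294: 7213 < 42294 is true
  source zone ∈ {mgmt, vpn}: vpn is in the set → true
  part of established connection: no → false
  source on blocklist: yes → true
  flow rate < 36605 pps: 33894 < 36605 is true
  destination port = 28588: 3058 == 28588 is false
  payload size ≥ 13165 bytes: 12605 ≥ 13165 is false
Combine:
[1.3] NOT false = true
[1] true AND false AND true = false
[2] true AND false = false
[3] true AND false = false
[4.1] NOT true = false
[4] false AND true AND false = false
[5] false AND true = false
[6.1] NOT true = false
[6] false AND false AND false = false
[root] false OR false OR false OR false OR false OR false = false
Overall: false → dropped

Dropped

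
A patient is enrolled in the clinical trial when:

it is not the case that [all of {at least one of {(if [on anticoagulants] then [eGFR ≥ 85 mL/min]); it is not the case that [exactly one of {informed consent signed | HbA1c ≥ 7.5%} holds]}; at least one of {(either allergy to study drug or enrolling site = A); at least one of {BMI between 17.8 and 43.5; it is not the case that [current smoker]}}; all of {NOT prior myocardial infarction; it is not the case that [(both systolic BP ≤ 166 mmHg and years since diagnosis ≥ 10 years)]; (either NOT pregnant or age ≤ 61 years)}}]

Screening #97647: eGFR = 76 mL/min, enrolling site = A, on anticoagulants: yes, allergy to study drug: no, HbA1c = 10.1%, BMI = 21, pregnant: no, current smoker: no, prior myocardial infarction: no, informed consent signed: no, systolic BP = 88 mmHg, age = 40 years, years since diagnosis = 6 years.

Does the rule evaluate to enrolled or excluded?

Enrolled

Atomic conditions:
  on anticoagulants: yes → true
  eGFR ≥ 85 mL/min: 76 ≥ 85 is false
  informed consent signed: no → false
  HbA1c ≥ 7.5%: 10.1 ≥ 7.5 is true
  allergy to study drug: no → false
  enrolling site = A: A == A is true
  BMI between 17.8 and 43.5: 21 in [17.8, 43.5] is true
  current smoker: no → false
  NOT prior myocardial infarction: no → true
  systolic BP ≤ 166 mmHg: 88 ≤ 166 is true
  years since diagnosis ≥ 10 years: 6 ≥ 10 is false
  NOT pregnant: no → true
  age ≤ 61 years: 40 ≤ 61 is true
Combine:
[1.1.1] true → false = false
[1.1.2.1] exactly-one(false, true) = true
[1.1.2] NOT true = false
[1.1] false OR false = false
[1.2.1] false OR true = true
[1.2.2.2] NOT false = true
[1.2.2] true OR true = true
[1.2] true OR true = true
[1.3.2.1] true AND false = false
[1.3.2] NOT false = true
[1.3.3] true OR true = true
[1.3] true AND true AND true = true
[1] false AND true AND true = false
[root] NOT false = true
Overall: true → enrolled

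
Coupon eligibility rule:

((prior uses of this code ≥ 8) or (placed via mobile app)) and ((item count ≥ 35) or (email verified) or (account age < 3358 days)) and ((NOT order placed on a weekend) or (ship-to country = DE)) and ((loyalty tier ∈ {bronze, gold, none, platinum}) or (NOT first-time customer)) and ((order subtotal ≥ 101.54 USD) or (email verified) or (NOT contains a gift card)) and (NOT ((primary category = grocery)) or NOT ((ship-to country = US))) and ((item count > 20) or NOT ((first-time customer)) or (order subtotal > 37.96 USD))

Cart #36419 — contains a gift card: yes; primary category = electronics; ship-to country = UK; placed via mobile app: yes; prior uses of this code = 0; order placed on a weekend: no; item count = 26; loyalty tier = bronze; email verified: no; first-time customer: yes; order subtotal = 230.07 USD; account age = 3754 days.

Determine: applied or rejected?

Rejected

Atomic conditions:
  prior uses of this code ≥ 8: 0 ≥ 8 is false
  placed via mobile app: yes → true
  item count ≥ 35: 26 ≥ 35 is false
  email verified: no → false
  account age < 3358 days: 3754 < 3358 is false
  NOT order placed on a weekend: no → true
  ship-to country = DE: UK == DE is false
  loyalty tier ∈ {bronze, gold, none, platinum}: bronze is in the set → true
  NOT first-time customer: yes → false
  order subtotal ≥ 101.54 USD: 230.07 ≥ 101.54 is true
  NOT contains a gift card: yes → false
  primary category = grocery: electronics == grocery is false
  ship-to country = US: UK == US is false
  item count > 20: 26 > 20 is true
  first-time customer: yes → true
  order subtotal > 37.96 USD: 230.07 > 37.96 is true
Combine:
[1] false OR true = true
[2] false OR false OR false = false
[3] true OR false = true
[4] true OR false = true
[5] true OR false OR false = true
[6.1] NOT false = true
[6.2] NOT false = true
[6] true OR true = true
[7.2] NOT true = false
[7] true OR false OR true = true
[root] true AND false AND true AND true AND true AND true AND true = false
Overall: false → rejected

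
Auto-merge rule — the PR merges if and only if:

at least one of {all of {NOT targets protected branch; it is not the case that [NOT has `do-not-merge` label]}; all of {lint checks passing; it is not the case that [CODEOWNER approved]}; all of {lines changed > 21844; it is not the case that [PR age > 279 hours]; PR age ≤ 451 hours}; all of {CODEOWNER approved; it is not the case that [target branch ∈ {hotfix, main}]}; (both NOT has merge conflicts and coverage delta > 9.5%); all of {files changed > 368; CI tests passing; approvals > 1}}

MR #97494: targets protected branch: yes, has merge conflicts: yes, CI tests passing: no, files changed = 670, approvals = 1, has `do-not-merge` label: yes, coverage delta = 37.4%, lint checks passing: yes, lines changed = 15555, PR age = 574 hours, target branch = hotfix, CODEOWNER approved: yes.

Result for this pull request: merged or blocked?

Atomic conditions:
  NOT targets protected branch: yes → false
  NOT has `do-not-merge` label: yes → false
  lint checks passing: yes → true
  CODEOWNER approved: yes → true
  lines changed > 21844: 15555 > 21844 is false
  PR age > 279 hours: 574 > 279 is true
  PR age ≤ 451 hours: 574 ≤ 451 is false
  target branch ∈ {hotfix, main}: hotfix is in the set → true
  NOT has merge conflicts: yes → false
  coverage delta > 9.5%: 37.4 > 9.5 is true
  files changed > 368: 670 > 368 is true
  CI tests passing: no → false
  approvals > 1: 1 > 1 is false
Combine:
[1.2] NOT false = true
[1] false AND true = false
[2.2] NOT true = false
[2] true AND false = false
[3.2] NOT true = false
[3] false AND false AND false = false
[4.2] NOT true = false
[4] true AND false = false
[5] false AND true = false
[6] true AND false AND false = false
[root] false OR false OR false OR false OR false OR false = false
Overall: false → blocked

Blocked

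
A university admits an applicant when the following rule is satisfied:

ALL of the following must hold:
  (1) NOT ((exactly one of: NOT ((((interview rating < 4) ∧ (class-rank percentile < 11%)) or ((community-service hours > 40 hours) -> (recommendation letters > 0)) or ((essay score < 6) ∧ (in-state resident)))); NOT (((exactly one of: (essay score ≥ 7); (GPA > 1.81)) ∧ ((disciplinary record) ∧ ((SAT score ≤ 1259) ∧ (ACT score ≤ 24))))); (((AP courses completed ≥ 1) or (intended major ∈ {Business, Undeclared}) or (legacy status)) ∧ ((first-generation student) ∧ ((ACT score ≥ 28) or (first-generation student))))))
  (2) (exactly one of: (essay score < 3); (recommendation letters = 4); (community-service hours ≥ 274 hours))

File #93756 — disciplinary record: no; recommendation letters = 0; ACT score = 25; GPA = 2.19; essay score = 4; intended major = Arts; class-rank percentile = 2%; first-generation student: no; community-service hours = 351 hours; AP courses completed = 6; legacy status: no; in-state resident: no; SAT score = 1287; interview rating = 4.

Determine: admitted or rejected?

Admitted

Atomic conditions:
  interview rating < 4: 4 < 4 is false
  class-rank percentile < 11%: 2 < 11 is true
  community-service hours > 40 hours: 351 > 40 is true
  recommendation letters > 0: 0 > 0 is false
  essay score < 6: 4 < 6 is true
  in-state resident: no → false
  essay score ≥ 7: 4 ≥ 7 is false
  GPA > 1.81: 2.19 > 1.81 is true
  disciplinary record: no → false
  SAT score ≤ 1259: 1287 ≤ 1259 is false
  ACT score ≤ 24: 25 ≤ 24 is false
  AP courses completed ≥ 1: 6 ≥ 1 is true
  intended major ∈ {Business, Undeclared}: Arts is not in the set → false
  legacy status: no → false
  first-generation student: no → false
  ACT score ≥ 28: 25 ≥ 28 is false
  essay score < 3: 4 < 3 is false
  recommendation letters = 4: 0 == 4 is false
  community-service hours ≥ 274 hours: 351 ≥ 274 is true
Combine:
[1.1.1.1.1] false AND true = false
[1.1.1.1.2] true → false = false
[1.1.1.1.3] true AND false = false
[1.1.1.1] false OR false OR false = false
[1.1.1] NOT false = true
[1.1.2.1.1] exactly-one(false, true) = true
[1.1.2.1.2.2] false AND false = false
[1.1.2.1.2] false AND false = false
[1.1.2.1] true AND false = false
[1.1.2] NOT false = true
[1.1.3.1] true OR false OR false = true
[1.1.3.2.2] false OR false = false
[1.1.3.2] false AND false = false
[1.1.3] true AND false = false
[1.1] exactly-one(true, true, false) = false
[1] NOT false = true
[2] exactly-one(false, false, true) = true
[root] true AND true = true
Overall: true → admitted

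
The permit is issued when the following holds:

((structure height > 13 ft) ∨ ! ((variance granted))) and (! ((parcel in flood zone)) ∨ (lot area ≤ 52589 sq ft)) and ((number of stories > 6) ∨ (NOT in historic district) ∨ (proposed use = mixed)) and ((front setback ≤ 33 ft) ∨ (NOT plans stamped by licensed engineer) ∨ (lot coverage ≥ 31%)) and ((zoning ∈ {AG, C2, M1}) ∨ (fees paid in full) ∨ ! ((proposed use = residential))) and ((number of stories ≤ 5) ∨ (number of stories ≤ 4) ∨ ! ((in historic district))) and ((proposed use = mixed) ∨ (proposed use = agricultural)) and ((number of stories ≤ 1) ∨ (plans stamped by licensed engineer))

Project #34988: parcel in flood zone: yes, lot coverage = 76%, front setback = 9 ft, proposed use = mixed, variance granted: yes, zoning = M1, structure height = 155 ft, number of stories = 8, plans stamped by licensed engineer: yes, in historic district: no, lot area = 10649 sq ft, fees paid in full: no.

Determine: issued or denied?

Issued

Atomic conditions:
  structure height > 13 ft: 155 > 13 is true
  variance granted: yes → true
  parcel in flood zone: yes → true
  lot area ≤ 52589 sq ft: 10649 ≤ 52589 is true
  number of stories > 6: 8 > 6 is true
  NOT in historic district: no → true
  proposed use = mixed: mixed == mixed is true
  front setback ≤ 33 ft: 9 ≤ 33 is true
  NOT plans stamped by licensed engineer: yes → false
  lot coverage ≥ 31%: 76 ≥ 31 is true
  zoning ∈ {AG, C2, M1}: M1 is in the set → true
  fees paid in full: no → false
  proposed use = residential: mixed == residential is false
  number of stories ≤ 5: 8 ≤ 5 is false
  number of stories ≤ 4: 8 ≤ 4 is false
  in historic district: no → false
  proposed use = agricultural: mixed == agricultural is false
  number of stories ≤ 1: 8 ≤ 1 is false
  plans stamped by licensed engineer: yes → true
Combine:
[1.2] NOT true = false
[1] true OR false = true
[2.1] NOT true = false
[2] false OR true = true
[3] true OR true OR true = true
[4] true OR false OR true = true
[5.3] NOT false = true
[5] true OR false OR true = true
[6.3] NOT false = true
[6] false OR false OR true = true
[7] true OR false = true
[8] false OR true = true
[root] true AND true AND true AND true AND true AND true AND true AND true = true
Overall: true → issued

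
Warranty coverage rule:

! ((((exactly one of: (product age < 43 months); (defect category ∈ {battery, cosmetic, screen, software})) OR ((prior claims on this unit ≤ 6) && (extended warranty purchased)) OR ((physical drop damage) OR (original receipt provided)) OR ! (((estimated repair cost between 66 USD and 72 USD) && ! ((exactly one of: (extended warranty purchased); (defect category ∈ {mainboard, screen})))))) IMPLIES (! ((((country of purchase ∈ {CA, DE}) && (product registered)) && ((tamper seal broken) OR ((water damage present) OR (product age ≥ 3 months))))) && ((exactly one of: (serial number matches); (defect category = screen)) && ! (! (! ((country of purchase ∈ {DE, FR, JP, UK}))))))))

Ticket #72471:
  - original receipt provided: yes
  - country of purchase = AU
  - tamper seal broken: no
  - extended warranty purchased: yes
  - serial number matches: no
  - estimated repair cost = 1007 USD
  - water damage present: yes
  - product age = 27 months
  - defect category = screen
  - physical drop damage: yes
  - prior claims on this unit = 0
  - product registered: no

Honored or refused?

Atomic conditions:
  product age < 43 months: 27 < 43 is true
  defect category ∈ {battery, cosmetic, screen, software}: screen is in the set → true
  prior claims on this unit ≤ 6: 0 ≤ 6 is true
  extended warranty purchased: yes → true
  physical drop damage: yes → true
  original receipt provided: yes → true
  estimated repair cost between 66 USD and 72 USD: 1007 in [66, 72] is false
  defect category ∈ {mainboard, screen}: screen is in the set → true
  country of purchase ∈ {CA, DE}: AU is not in the set → false
  product registered: no → false
  tamper seal broken: no → false
  water damage present: yes → true
  product age ≥ 3 months: 27 ≥ 3 is true
  serial number matches: no → false
  defect category = screen: screen == screen is true
  country of purchase ∈ {DE, FR, JP, UK}: AU is not in the set → false
Combine:
[1.1.1] exactly-one(true, true) = false
[1.1.2] true AND true = true
[1.1.3] true OR true = true
[1.1.4.1.2.1] exactly-one(true, true) = false
[1.1.4.1.2] NOT false = true
[1.1.4.1] false AND true = false
[1.1.4] NOT false = true
[1.1] false OR true OR true OR true = true
[1.2.1.1.1] false AND false = false
[1.2.1.1.2.2] true OR true = true
[1.2.1.1.2] false OR true = true
[1.2.1.1] false AND true = false
[1.2.1] NOT false = true
[1.2.2.1] exactly-one(false, true) = true
[1.2.2.2.1.1] NOT false = true
[1.2.2.2.1] NOT true = false
[1.2.2.2] NOT false = true
[1.2.2] true AND true = true
[1.2] true AND true = true
[1] true → true = true
[root] NOT true = false
Overall: false → refused

Refused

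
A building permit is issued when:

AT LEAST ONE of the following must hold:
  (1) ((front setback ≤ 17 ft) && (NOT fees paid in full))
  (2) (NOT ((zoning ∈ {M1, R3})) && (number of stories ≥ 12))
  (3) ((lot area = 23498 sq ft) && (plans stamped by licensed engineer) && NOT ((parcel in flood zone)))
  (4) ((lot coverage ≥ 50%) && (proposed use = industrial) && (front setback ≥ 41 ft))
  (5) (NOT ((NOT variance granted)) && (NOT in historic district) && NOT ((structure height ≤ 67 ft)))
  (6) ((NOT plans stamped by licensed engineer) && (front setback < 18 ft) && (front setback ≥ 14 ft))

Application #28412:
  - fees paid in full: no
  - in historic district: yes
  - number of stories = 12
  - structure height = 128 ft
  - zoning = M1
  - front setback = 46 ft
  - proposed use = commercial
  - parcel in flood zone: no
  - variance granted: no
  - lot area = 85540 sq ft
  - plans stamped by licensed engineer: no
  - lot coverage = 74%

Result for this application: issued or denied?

Denied

Atomic conditions:
  front setback ≤ 17 ft: 46 ≤ 17 is false
  NOT fees paid in full: no → true
  zoning ∈ {M1, R3}: M1 is in the set → true
  number of stories ≥ 12: 12 ≥ 12 is true
  lot area = 23498 sq ft: 85540 == 23498 is false
  plans stamped by licensed engineer: no → false
  parcel in flood zone: no → false
  lot coverage ≥ 50%: 74 ≥ 50 is true
  proposed use = industrial: commercial == industrial is false
  front setback ≥ 41 ft: 46 ≥ 41 is true
  NOT variance granted: no → true
  NOT in historic district: yes → false
  structure height ≤ 67 ft: 128 ≤ 67 is false
  NOT plans stamped by licensed engineer: no → true
  front setback < 18 ft: 46 < 18 is false
  front setback ≥ 14 ft: 46 ≥ 14 is true
Combine:
[1] false AND true = false
[2.1] NOT true = false
[2] false AND true = false
[3.3] NOT false = true
[3] false AND false AND true = false
[4] true AND false AND true = false
[5.1] NOT true = false
[5.3] NOT false = true
[5] false AND false AND true = false
[6] true AND false AND true = false
[root] false OR false OR false OR false OR false OR false = false
Overall: false → denied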